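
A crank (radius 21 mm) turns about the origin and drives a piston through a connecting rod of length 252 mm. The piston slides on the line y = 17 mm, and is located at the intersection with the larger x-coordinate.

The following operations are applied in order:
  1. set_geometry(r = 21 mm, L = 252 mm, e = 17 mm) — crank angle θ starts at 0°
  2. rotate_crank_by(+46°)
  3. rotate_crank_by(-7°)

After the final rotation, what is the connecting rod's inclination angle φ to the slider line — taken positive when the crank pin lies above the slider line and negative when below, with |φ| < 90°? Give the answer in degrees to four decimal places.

-0.8604

set_geometry: r = 21 mm, L = 252 mm, e = 17 mm; θ ← 0°
rotate_crank_by(+46°): θ ← 0° +46° = 46°
rotate_crank_by(-7°): θ ← 46° -7° = 39°
crank pin P = (r cos θ, r sin θ) = (16.320065, 13.215728)
h = r sin θ − e = 13.215728 − 17 = -3.784272
sin φ = h / L = -3.784272 / 252 = -0.01501695
φ = arcsin(-0.01501695) = -0.860440°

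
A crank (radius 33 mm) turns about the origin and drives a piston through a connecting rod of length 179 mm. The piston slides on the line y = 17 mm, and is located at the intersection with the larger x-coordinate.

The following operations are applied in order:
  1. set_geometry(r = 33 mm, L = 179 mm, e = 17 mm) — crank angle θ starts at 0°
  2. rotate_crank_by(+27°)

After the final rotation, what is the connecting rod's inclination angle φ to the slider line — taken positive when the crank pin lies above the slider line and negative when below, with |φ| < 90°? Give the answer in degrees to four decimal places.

-0.6461

set_geometry: r = 33 mm, L = 179 mm, e = 17 mm; θ ← 0°
rotate_crank_by(+27°): θ ← 0° +27° = 27°
crank pin P = (r cos θ, r sin θ) = (29.403215, 14.981686)
h = r sin θ − e = 14.981686 − 17 = -2.018314
sin φ = h / L = -2.018314 / 179 = -0.01127549
φ = arcsin(-0.01127549) = -0.646052°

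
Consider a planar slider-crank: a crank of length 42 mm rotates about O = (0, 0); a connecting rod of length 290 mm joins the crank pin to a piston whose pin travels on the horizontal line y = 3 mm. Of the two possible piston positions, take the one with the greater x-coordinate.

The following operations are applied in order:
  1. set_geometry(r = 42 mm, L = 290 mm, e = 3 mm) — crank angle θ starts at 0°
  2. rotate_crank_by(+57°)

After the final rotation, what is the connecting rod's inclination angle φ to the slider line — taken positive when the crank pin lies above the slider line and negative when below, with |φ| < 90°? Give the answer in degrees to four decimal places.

set_geometry: r = 42 mm, L = 290 mm, e = 3 mm; θ ← 0°
rotate_crank_by(+57°): θ ← 0° +57° = 57°
crank pin P = (r cos θ, r sin θ) = (22.874839, 35.224164)
h = r sin θ − e = 35.224164 − 3 = 32.224164
sin φ = h / L = 32.224164 / 290 = 0.11111781
φ = arcsin(0.11111781) = 6.379756°

6.3798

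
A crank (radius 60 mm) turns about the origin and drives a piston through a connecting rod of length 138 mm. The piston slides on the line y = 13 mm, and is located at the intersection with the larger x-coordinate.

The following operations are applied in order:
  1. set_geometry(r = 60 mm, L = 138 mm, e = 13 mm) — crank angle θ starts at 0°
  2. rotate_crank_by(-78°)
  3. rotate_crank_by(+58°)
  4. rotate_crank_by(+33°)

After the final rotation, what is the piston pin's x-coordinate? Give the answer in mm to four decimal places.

196.4613

set_geometry: r = 60 mm, L = 138 mm, e = 13 mm; θ ← 0°
rotate_crank_by(-78°): θ ← 0° -78° = -78°
rotate_crank_by(+58°): θ ← -78° +58° = -20°
rotate_crank_by(+33°): θ ← -20° +33° = 13°
crank pin P = (r cos θ, r sin θ) = (58.462204, 13.497063)
h = r sin θ − e = 13.497063 − 13 = 0.497063
x = r cos θ + √(L² − h²) = 58.462204 + √(19044.0 − 0.2471) = 58.462204 + 137.999105 = 196.461309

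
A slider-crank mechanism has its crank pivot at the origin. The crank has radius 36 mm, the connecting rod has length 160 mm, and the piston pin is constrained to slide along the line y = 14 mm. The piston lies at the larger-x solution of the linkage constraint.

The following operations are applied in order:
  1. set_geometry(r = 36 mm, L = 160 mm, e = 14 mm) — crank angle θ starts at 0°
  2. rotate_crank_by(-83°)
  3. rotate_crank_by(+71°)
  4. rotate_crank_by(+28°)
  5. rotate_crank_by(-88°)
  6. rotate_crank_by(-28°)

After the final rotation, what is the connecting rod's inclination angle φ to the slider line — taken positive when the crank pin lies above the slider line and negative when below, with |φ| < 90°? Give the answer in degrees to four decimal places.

-18.0039

set_geometry: r = 36 mm, L = 160 mm, e = 14 mm; θ ← 0°
rotate_crank_by(-83°): θ ← 0° -83° = -83°
rotate_crank_by(+71°): θ ← -83° +71° = -12°
rotate_crank_by(+28°): θ ← -12° +28° = 16°
rotate_crank_by(-88°): θ ← 16° -88° = -72°
rotate_crank_by(-28°): θ ← -72° -28° = -100°
crank pin P = (r cos θ, r sin θ) = (-6.251334, -35.453079)
h = r sin θ − e = -35.453079 − 14 = -49.453079
sin φ = h / L = -49.453079 / 160 = -0.30908174
φ = arcsin(-0.30908174) = -18.003901°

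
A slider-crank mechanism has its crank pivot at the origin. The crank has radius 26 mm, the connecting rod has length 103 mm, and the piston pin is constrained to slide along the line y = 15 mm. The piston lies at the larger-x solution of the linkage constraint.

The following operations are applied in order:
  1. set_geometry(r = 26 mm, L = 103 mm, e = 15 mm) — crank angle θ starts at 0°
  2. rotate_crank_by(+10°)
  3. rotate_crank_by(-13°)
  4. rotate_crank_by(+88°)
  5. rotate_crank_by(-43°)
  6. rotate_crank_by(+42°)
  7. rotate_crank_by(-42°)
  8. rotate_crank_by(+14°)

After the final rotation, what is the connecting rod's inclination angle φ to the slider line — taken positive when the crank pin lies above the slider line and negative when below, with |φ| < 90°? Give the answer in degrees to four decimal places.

3.6488

set_geometry: r = 26 mm, L = 103 mm, e = 15 mm; θ ← 0°
rotate_crank_by(+10°): θ ← 0° +10° = 10°
rotate_crank_by(-13°): θ ← 10° -13° = -3°
rotate_crank_by(+88°): θ ← -3° +88° = 85°
rotate_crank_by(-43°): θ ← 85° -43° = 42°
rotate_crank_by(+42°): θ ← 42° +42° = 84°
rotate_crank_by(-42°): θ ← 84° -42° = 42°
rotate_crank_by(+14°): θ ← 42° +14° = 56°
crank pin P = (r cos θ, r sin θ) = (14.539015, 21.554977)
h = r sin θ − e = 21.554977 − 15 = 6.554977
sin φ = h / L = 6.554977 / 103 = 0.06364055
φ = arcsin(0.06364055) = 3.648801°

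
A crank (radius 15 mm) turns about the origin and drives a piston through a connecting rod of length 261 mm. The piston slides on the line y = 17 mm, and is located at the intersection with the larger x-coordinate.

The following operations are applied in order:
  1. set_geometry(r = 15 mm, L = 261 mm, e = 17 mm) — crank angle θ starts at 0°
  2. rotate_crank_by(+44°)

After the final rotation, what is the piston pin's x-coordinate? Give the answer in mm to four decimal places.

set_geometry: r = 15 mm, L = 261 mm, e = 17 mm; θ ← 0°
rotate_crank_by(+44°): θ ← 0° +44° = 44°
crank pin P = (r cos θ, r sin θ) = (10.790097, 10.419876)
h = r sin θ − e = 10.419876 − 17 = -6.580124
x = r cos θ + √(L² − h²) = 10.790097 + √(68121.0 − 43.2980) = 10.790097 + 260.917040 = 271.707137

271.7071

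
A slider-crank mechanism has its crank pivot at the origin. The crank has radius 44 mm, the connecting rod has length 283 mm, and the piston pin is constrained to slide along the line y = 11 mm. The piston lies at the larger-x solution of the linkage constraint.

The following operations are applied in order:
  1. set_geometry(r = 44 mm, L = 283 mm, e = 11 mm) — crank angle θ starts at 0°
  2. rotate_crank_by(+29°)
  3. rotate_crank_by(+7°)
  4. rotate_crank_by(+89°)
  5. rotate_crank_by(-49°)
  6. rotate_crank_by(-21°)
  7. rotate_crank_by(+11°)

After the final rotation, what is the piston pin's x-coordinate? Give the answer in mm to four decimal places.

set_geometry: r = 44 mm, L = 283 mm, e = 11 mm; θ ← 0°
rotate_crank_by(+29°): θ ← 0° +29° = 29°
rotate_crank_by(+7°): θ ← 29° +7° = 36°
rotate_crank_by(+89°): θ ← 36° +89° = 125°
rotate_crank_by(-49°): θ ← 125° -49° = 76°
rotate_crank_by(-21°): θ ← 76° -21° = 55°
rotate_crank_by(+11°): θ ← 55° +11° = 66°
crank pin P = (r cos θ, r sin θ) = (17.896412, 40.196000)
h = r sin θ − e = 40.196000 − 11 = 29.196000
x = r cos θ + √(L² − h²) = 17.896412 + √(80089.0 − 852.4064) = 17.896412 + 281.489953 = 299.386365

299.3864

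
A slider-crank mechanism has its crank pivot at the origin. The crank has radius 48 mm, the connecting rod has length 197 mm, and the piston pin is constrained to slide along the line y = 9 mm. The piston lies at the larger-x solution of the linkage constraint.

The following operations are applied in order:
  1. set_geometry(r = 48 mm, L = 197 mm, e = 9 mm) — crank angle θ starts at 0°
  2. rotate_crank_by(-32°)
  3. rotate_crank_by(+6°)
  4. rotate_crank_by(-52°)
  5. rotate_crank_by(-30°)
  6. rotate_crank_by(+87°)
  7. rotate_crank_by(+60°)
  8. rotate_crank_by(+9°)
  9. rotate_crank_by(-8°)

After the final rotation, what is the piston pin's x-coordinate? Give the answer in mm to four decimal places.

set_geometry: r = 48 mm, L = 197 mm, e = 9 mm; θ ← 0°
rotate_crank_by(-32°): θ ← 0° -32° = -32°
rotate_crank_by(+6°): θ ← -32° +6° = -26°
rotate_crank_by(-52°): θ ← -26° -52° = -78°
rotate_crank_by(-30°): θ ← -78° -30° = -108°
rotate_crank_by(+87°): θ ← -108° +87° = -21°
rotate_crank_by(+60°): θ ← -21° +60° = 39°
rotate_crank_by(+9°): θ ← 39° +9° = 48°
rotate_crank_by(-8°): θ ← 48° -8° = 40°
crank pin P = (r cos θ, r sin θ) = (36.770133, 30.853805)
h = r sin θ − e = 30.853805 − 9 = 21.853805
x = r cos θ + √(L² − h²) = 36.770133 + √(38809.0 − 477.5888) = 36.770133 + 195.784093 = 232.554227

232.5542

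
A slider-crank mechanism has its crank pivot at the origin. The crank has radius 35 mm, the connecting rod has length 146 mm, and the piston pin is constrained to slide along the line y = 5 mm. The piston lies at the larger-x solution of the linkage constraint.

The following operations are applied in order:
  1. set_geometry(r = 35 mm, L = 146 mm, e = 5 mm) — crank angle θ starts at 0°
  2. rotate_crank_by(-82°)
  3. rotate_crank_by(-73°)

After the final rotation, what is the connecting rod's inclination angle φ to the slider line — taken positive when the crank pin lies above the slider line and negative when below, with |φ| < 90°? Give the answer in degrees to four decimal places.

set_geometry: r = 35 mm, L = 146 mm, e = 5 mm; θ ← 0°
rotate_crank_by(-82°): θ ← 0° -82° = -82°
rotate_crank_by(-73°): θ ← -82° -73° = -155°
crank pin P = (r cos θ, r sin θ) = (-31.720773, -14.791639)
h = r sin θ − e = -14.791639 − 5 = -19.791639
sin φ = h / L = -19.791639 / 146 = -0.13555917
φ = arcsin(-0.13555917) = -7.790955°

-7.7910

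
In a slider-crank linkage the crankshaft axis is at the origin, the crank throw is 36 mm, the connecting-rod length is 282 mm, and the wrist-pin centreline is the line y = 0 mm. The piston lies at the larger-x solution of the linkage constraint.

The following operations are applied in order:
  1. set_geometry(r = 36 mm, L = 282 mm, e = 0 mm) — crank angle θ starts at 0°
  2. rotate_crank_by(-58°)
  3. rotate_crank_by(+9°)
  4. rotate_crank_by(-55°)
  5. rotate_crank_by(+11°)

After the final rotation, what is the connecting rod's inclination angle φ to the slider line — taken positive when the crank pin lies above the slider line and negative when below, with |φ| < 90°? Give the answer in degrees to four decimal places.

-7.3243

set_geometry: r = 36 mm, L = 282 mm, e = 0 mm; θ ← 0°
rotate_crank_by(-58°): θ ← 0° -58° = -58°
rotate_crank_by(+9°): θ ← -58° +9° = -49°
rotate_crank_by(-55°): θ ← -49° -55° = -104°
rotate_crank_by(+11°): θ ← -104° +11° = -93°
crank pin P = (r cos θ, r sin θ) = (-1.884094, -35.950663)
h = r sin θ − e = -35.950663 − 0 = -35.950663
sin φ = h / L = -35.950663 / 282 = -0.12748462
φ = arcsin(-0.12748462) = -7.324262°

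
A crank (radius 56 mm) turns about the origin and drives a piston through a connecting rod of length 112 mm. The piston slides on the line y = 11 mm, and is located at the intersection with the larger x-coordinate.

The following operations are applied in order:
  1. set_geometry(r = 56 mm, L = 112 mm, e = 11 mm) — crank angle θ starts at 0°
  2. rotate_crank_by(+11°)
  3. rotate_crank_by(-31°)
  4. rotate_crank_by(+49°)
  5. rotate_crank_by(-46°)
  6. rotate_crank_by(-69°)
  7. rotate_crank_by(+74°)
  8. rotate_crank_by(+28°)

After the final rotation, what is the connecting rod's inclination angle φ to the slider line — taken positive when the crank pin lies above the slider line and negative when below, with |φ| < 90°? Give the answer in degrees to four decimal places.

set_geometry: r = 56 mm, L = 112 mm, e = 11 mm; θ ← 0°
rotate_crank_by(+11°): θ ← 0° +11° = 11°
rotate_crank_by(-31°): θ ← 11° -31° = -20°
rotate_crank_by(+49°): θ ← -20° +49° = 29°
rotate_crank_by(-46°): θ ← 29° -46° = -17°
rotate_crank_by(-69°): θ ← -17° -69° = -86°
rotate_crank_by(+74°): θ ← -86° +74° = -12°
rotate_crank_by(+28°): θ ← -12° +28° = 16°
crank pin P = (r cos θ, r sin θ) = (53.830655, 15.435692)
h = r sin θ − e = 15.435692 − 11 = 4.435692
sin φ = h / L = 4.435692 / 112 = 0.03960439
φ = arcsin(0.03960439) = 2.269758°

2.2698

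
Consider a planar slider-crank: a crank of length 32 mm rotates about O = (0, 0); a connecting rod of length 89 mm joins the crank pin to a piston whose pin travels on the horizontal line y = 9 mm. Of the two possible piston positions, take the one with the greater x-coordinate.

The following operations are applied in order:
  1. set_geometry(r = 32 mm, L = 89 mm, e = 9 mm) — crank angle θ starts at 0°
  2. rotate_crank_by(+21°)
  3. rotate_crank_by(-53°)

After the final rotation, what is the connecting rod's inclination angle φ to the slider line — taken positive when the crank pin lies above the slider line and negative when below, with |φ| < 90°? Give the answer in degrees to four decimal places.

set_geometry: r = 32 mm, L = 89 mm, e = 9 mm; θ ← 0°
rotate_crank_by(+21°): θ ← 0° +21° = 21°
rotate_crank_by(-53°): θ ← 21° -53° = -32°
crank pin P = (r cos θ, r sin θ) = (27.137539, -16.957416)
h = r sin θ − e = -16.957416 − 9 = -25.957416
sin φ = h / L = -25.957416 / 89 = -0.29165636
φ = arcsin(-0.29165636) = -16.957146°

-16.9571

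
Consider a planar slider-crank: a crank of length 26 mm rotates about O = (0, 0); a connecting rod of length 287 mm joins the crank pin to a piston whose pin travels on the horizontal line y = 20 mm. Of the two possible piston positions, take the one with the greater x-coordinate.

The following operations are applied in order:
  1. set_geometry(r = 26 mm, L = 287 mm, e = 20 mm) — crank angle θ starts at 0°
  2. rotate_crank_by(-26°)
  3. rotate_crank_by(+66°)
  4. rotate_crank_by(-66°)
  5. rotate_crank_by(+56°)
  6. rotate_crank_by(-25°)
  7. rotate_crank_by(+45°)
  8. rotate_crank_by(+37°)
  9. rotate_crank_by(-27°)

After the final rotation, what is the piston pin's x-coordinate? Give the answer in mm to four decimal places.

set_geometry: r = 26 mm, L = 287 mm, e = 20 mm; θ ← 0°
rotate_crank_by(-26°): θ ← 0° -26° = -26°
rotate_crank_by(+66°): θ ← -26° +66° = 40°
rotate_crank_by(-66°): θ ← 40° -66° = -26°
rotate_crank_by(+56°): θ ← -26° +56° = 30°
rotate_crank_by(-25°): θ ← 30° -25° = 5°
rotate_crank_by(+45°): θ ← 5° +45° = 50°
rotate_crank_by(+37°): θ ← 50° +37° = 87°
rotate_crank_by(-27°): θ ← 87° -27° = 60°
crank pin P = (r cos θ, r sin θ) = (13.000000, 22.516660)
h = r sin θ − e = 22.516660 − 20 = 2.516660
x = r cos θ + √(L² − h²) = 13.000000 + √(82369.0 − 6.3336) = 13.000000 + 286.988966 = 299.988966

299.9890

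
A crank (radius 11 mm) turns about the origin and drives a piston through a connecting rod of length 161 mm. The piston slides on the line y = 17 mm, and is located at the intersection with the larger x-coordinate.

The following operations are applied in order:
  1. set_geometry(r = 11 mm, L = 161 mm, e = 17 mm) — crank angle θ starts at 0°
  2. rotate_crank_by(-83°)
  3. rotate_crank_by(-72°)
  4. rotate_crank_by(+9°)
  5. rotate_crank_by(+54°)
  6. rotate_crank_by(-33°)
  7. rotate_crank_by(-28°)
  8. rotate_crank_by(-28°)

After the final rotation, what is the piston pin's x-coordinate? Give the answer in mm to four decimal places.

149.1219

set_geometry: r = 11 mm, L = 161 mm, e = 17 mm; θ ← 0°
rotate_crank_by(-83°): θ ← 0° -83° = -83°
rotate_crank_by(-72°): θ ← -83° -72° = -155°
rotate_crank_by(+9°): θ ← -155° +9° = -146°
rotate_crank_by(+54°): θ ← -146° +54° = -92°
rotate_crank_by(-33°): θ ← -92° -33° = -125°
rotate_crank_by(-28°): θ ← -125° -28° = -153°
rotate_crank_by(-28°): θ ← -153° -28° = -181°
crank pin P = (r cos θ, r sin θ) = (-10.998325, 0.191976)
h = r sin θ − e = 0.191976 − 17 = -16.808024
x = r cos θ + √(L² − h²) = -10.998325 + √(25921.0 − 282.5097) = -10.998325 + 160.120237 = 149.121913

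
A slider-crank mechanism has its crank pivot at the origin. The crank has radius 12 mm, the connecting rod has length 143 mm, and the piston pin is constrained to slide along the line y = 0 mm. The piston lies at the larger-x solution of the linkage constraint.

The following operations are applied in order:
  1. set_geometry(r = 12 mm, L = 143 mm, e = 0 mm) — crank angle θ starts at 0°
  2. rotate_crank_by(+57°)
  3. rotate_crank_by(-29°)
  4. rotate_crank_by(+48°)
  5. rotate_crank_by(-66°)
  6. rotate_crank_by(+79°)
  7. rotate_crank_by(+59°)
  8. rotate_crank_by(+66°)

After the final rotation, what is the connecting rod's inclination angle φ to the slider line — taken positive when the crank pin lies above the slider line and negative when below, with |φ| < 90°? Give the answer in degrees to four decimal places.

set_geometry: r = 12 mm, L = 143 mm, e = 0 mm; θ ← 0°
rotate_crank_by(+57°): θ ← 0° +57° = 57°
rotate_crank_by(-29°): θ ← 57° -29° = 28°
rotate_crank_by(+48°): θ ← 28° +48° = 76°
rotate_crank_by(-66°): θ ← 76° -66° = 10°
rotate_crank_by(+79°): θ ← 10° +79° = 89°
rotate_crank_by(+59°): θ ← 89° +59° = 148°
rotate_crank_by(+66°): θ ← 148° +66° = 214°
crank pin P = (r cos θ, r sin θ) = (-9.948451, -6.710315)
h = r sin θ − e = -6.710315 − 0 = -6.710315
sin φ = h / L = -6.710315 / 143 = -0.04692528
φ = arcsin(-0.04692528) = -2.689608°

-2.6896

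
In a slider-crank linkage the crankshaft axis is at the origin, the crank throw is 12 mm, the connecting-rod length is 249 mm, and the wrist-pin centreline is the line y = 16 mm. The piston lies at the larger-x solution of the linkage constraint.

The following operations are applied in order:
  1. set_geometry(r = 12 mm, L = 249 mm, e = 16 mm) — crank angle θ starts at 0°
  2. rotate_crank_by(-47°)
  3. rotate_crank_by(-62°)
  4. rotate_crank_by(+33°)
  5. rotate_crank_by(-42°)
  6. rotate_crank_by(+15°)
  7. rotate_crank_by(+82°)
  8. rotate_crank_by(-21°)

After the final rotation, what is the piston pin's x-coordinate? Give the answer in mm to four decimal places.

set_geometry: r = 12 mm, L = 249 mm, e = 16 mm; θ ← 0°
rotate_crank_by(-47°): θ ← 0° -47° = -47°
rotate_crank_by(-62°): θ ← -47° -62° = -109°
rotate_crank_by(+33°): θ ← -109° +33° = -76°
rotate_crank_by(-42°): θ ← -76° -42° = -118°
rotate_crank_by(+15°): θ ← -118° +15° = -103°
rotate_crank_by(+82°): θ ← -103° +82° = -21°
rotate_crank_by(-21°): θ ← -21° -21° = -42°
crank pin P = (r cos θ, r sin θ) = (8.917738, -8.029567)
h = r sin θ − e = -8.029567 − 16 = -24.029567
x = r cos θ + √(L² − h²) = 8.917738 + √(62001.0 − 577.4201) = 8.917738 + 247.837810 = 256.755548

256.7555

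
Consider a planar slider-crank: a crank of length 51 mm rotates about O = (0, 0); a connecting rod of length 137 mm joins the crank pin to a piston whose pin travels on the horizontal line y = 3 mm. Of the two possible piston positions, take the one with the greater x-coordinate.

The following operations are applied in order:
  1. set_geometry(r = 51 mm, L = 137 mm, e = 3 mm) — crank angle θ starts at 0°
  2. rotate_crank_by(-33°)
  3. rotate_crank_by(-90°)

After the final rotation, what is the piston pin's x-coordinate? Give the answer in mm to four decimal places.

101.3509

set_geometry: r = 51 mm, L = 137 mm, e = 3 mm; θ ← 0°
rotate_crank_by(-33°): θ ← 0° -33° = -33°
rotate_crank_by(-90°): θ ← -33° -90° = -123°
crank pin P = (r cos θ, r sin θ) = (-27.776591, -42.772199)
h = r sin θ − e = -42.772199 − 3 = -45.772199
x = r cos θ + √(L² − h²) = -27.776591 + √(18769.0 − 2095.0942) = -27.776591 + 129.127479 = 101.350888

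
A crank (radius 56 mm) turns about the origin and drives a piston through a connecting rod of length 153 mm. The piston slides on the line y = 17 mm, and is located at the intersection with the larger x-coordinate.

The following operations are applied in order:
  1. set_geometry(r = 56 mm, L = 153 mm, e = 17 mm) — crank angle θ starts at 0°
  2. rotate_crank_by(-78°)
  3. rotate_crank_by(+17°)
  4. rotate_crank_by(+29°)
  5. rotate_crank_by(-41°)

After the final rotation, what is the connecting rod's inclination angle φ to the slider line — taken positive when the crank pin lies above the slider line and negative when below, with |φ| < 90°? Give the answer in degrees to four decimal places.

set_geometry: r = 56 mm, L = 153 mm, e = 17 mm; θ ← 0°
rotate_crank_by(-78°): θ ← 0° -78° = -78°
rotate_crank_by(+17°): θ ← -78° +17° = -61°
rotate_crank_by(+29°): θ ← -61° +29° = -32°
rotate_crank_by(-41°): θ ← -32° -41° = -73°
crank pin P = (r cos θ, r sin θ) = (16.372815, -53.553066)
h = r sin θ − e = -53.553066 − 17 = -70.553066
sin φ = h / L = -70.553066 / 153 = -0.46113115
φ = arcsin(-0.46113115) = -27.460123°

-27.4601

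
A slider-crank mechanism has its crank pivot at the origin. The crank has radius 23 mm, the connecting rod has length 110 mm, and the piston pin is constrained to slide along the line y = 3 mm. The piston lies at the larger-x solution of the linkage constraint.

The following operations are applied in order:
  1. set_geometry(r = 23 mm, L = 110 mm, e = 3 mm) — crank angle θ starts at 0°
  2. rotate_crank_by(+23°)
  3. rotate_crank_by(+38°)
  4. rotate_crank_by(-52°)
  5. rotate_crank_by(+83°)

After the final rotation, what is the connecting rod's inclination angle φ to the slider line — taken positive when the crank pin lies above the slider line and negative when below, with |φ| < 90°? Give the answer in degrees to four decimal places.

10.4683

set_geometry: r = 23 mm, L = 110 mm, e = 3 mm; θ ← 0°
rotate_crank_by(+23°): θ ← 0° +23° = 23°
rotate_crank_by(+38°): θ ← 23° +38° = 61°
rotate_crank_by(-52°): θ ← 61° -52° = 9°
rotate_crank_by(+83°): θ ← 9° +83° = 92°
crank pin P = (r cos θ, r sin θ) = (-0.802688, 22.985989)
h = r sin θ − e = 22.985989 − 3 = 19.985989
sin φ = h / L = 19.985989 / 110 = 0.18169081
φ = arcsin(0.18169081) = 10.468260°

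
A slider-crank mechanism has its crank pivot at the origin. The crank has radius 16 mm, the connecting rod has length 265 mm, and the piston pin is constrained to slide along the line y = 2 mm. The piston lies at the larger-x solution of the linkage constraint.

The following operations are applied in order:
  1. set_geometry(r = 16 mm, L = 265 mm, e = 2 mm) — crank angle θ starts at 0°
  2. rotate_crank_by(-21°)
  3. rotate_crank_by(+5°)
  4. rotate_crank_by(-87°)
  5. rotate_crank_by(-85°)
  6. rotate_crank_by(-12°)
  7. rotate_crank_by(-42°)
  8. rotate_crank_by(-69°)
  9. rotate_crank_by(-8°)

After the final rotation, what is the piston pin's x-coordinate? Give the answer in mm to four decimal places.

276.9391

set_geometry: r = 16 mm, L = 265 mm, e = 2 mm; θ ← 0°
rotate_crank_by(-21°): θ ← 0° -21° = -21°
rotate_crank_by(+5°): θ ← -21° +5° = -16°
rotate_crank_by(-87°): θ ← -16° -87° = -103°
rotate_crank_by(-85°): θ ← -103° -85° = -188°
rotate_crank_by(-12°): θ ← -188° -12° = -200°
rotate_crank_by(-42°): θ ← -200° -42° = -242°
rotate_crank_by(-69°): θ ← -242° -69° = -311°
rotate_crank_by(-8°): θ ← -311° -8° = -319°
crank pin P = (r cos θ, r sin θ) = (12.075353, 10.496944)
h = r sin θ − e = 10.496944 − 2 = 8.496944
x = r cos θ + √(L² − h²) = 12.075353 + √(70225.0 − 72.1981) = 12.075353 + 264.863742 = 276.939095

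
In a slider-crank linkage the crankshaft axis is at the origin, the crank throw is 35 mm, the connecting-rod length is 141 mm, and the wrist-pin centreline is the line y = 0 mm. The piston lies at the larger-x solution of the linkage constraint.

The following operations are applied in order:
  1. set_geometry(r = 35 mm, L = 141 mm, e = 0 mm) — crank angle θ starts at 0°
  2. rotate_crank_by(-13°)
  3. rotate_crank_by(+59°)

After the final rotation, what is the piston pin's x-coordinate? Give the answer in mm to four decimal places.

163.0470

set_geometry: r = 35 mm, L = 141 mm, e = 0 mm; θ ← 0°
rotate_crank_by(-13°): θ ← 0° -13° = -13°
rotate_crank_by(+59°): θ ← -13° +59° = 46°
crank pin P = (r cos θ, r sin θ) = (24.313043, 25.176893)
h = r sin θ − e = 25.176893 − 0 = 25.176893
x = r cos θ + √(L² − h²) = 24.313043 + √(19881.0 − 633.8759) = 24.313043 + 138.734005 = 163.047048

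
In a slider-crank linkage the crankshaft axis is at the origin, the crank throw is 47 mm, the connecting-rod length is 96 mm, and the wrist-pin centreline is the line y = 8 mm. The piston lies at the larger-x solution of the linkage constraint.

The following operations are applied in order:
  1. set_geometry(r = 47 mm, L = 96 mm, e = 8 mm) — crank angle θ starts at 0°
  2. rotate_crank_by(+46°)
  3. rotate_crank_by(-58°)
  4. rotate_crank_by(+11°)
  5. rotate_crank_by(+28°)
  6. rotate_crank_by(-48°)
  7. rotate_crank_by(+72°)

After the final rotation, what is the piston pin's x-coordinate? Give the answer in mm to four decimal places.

set_geometry: r = 47 mm, L = 96 mm, e = 8 mm; θ ← 0°
rotate_crank_by(+46°): θ ← 0° +46° = 46°
rotate_crank_by(-58°): θ ← 46° -58° = -12°
rotate_crank_by(+11°): θ ← -12° +11° = -1°
rotate_crank_by(+28°): θ ← -1° +28° = 27°
rotate_crank_by(-48°): θ ← 27° -48° = -21°
rotate_crank_by(+72°): θ ← -21° +72° = 51°
crank pin P = (r cos θ, r sin θ) = (29.578058, 36.525860)
h = r sin θ − e = 36.525860 − 8 = 28.525860
x = r cos θ + √(L² − h²) = 29.578058 + √(9216.0 − 813.7247) = 29.578058 + 91.663926 = 121.241984

121.2420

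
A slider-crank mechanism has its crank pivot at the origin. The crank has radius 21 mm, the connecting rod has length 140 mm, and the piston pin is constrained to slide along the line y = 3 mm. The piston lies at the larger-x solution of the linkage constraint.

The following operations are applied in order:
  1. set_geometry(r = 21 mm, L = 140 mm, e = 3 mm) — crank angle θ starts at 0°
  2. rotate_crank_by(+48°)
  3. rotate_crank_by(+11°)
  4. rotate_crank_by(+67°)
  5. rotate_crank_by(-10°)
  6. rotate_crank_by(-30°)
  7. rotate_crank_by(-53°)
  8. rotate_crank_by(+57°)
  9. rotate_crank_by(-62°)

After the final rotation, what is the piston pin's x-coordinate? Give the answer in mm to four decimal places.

set_geometry: r = 21 mm, L = 140 mm, e = 3 mm; θ ← 0°
rotate_crank_by(+48°): θ ← 0° +48° = 48°
rotate_crank_by(+11°): θ ← 48° +11° = 59°
rotate_crank_by(+67°): θ ← 59° +67° = 126°
rotate_crank_by(-10°): θ ← 126° -10° = 116°
rotate_crank_by(-30°): θ ← 116° -30° = 86°
rotate_crank_by(-53°): θ ← 86° -53° = 33°
rotate_crank_by(+57°): θ ← 33° +57° = 90°
rotate_crank_by(-62°): θ ← 90° -62° = 28°
crank pin P = (r cos θ, r sin θ) = (18.541899, 9.858903)
h = r sin θ − e = 9.858903 − 3 = 6.858903
x = r cos θ + √(L² − h²) = 18.541899 + √(19600.0 − 47.0445) = 18.541899 + 139.831883 = 158.373782

158.3738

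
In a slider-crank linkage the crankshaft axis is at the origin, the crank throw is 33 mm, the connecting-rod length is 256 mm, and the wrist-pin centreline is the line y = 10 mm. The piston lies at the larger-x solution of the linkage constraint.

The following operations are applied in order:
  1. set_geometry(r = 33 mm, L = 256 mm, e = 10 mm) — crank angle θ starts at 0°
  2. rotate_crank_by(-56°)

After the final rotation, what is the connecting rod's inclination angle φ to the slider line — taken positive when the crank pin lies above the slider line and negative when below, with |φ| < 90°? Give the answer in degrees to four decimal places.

-8.3912

set_geometry: r = 33 mm, L = 256 mm, e = 10 mm; θ ← 0°
rotate_crank_by(-56°): θ ← 0° -56° = -56°
crank pin P = (r cos θ, r sin θ) = (18.453366, -27.358240)
h = r sin θ − e = -27.358240 − 10 = -37.358240
sin φ = h / L = -37.358240 / 256 = -0.14593062
φ = arcsin(-0.14593062) = -8.391173°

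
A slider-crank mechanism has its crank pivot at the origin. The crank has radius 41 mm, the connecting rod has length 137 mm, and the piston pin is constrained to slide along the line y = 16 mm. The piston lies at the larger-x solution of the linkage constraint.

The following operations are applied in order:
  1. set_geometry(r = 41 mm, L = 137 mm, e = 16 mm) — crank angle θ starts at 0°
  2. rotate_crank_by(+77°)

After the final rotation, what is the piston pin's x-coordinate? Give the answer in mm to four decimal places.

144.1135

set_geometry: r = 41 mm, L = 137 mm, e = 16 mm; θ ← 0°
rotate_crank_by(+77°): θ ← 0° +77° = 77°
crank pin P = (r cos θ, r sin θ) = (9.222993, 39.949173)
h = r sin θ − e = 39.949173 − 16 = 23.949173
x = r cos θ + √(L² − h²) = 9.222993 + √(18769.0 − 573.5629) = 9.222993 + 134.890463 = 144.113457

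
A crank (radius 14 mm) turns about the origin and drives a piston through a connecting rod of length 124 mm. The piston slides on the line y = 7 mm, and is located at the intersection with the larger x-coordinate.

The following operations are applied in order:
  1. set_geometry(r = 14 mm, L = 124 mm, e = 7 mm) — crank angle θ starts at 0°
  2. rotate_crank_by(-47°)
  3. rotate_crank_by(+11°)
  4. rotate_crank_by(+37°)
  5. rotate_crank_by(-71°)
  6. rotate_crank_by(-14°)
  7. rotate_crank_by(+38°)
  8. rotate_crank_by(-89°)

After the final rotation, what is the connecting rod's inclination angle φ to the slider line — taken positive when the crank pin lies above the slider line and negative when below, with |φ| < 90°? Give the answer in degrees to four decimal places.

-7.8330

set_geometry: r = 14 mm, L = 124 mm, e = 7 mm; θ ← 0°
rotate_crank_by(-47°): θ ← 0° -47° = -47°
rotate_crank_by(+11°): θ ← -47° +11° = -36°
rotate_crank_by(+37°): θ ← -36° +37° = 1°
rotate_crank_by(-71°): θ ← 1° -71° = -70°
rotate_crank_by(-14°): θ ← -70° -14° = -84°
rotate_crank_by(+38°): θ ← -84° +38° = -46°
rotate_crank_by(-89°): θ ← -46° -89° = -135°
crank pin P = (r cos θ, r sin θ) = (-9.899495, -9.899495)
h = r sin θ − e = -9.899495 − 7 = -16.899495
sin φ = h / L = -16.899495 / 124 = -0.13628625
φ = arcsin(-0.13628625) = -7.833004°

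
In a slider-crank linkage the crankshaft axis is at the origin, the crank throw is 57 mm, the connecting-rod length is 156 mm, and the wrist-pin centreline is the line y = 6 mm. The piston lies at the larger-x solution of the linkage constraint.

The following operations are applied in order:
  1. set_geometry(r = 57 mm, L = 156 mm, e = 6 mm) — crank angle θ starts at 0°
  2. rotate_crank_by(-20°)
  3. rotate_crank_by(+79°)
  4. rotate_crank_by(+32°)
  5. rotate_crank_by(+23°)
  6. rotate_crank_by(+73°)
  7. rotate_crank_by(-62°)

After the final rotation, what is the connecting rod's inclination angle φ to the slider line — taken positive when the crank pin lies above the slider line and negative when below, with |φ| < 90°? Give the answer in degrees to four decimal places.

set_geometry: r = 57 mm, L = 156 mm, e = 6 mm; θ ← 0°
rotate_crank_by(-20°): θ ← 0° -20° = -20°
rotate_crank_by(+79°): θ ← -20° +79° = 59°
rotate_crank_by(+32°): θ ← 59° +32° = 91°
rotate_crank_by(+23°): θ ← 91° +23° = 114°
rotate_crank_by(+73°): θ ← 114° +73° = 187°
rotate_crank_by(-62°): θ ← 187° -62° = 125°
crank pin P = (r cos θ, r sin θ) = (-32.693857, 46.691667)
h = r sin θ − e = 46.691667 − 6 = 40.691667
sin φ = h / L = 40.691667 / 156 = 0.26084402
φ = arcsin(0.26084402) = 15.120149°

15.1201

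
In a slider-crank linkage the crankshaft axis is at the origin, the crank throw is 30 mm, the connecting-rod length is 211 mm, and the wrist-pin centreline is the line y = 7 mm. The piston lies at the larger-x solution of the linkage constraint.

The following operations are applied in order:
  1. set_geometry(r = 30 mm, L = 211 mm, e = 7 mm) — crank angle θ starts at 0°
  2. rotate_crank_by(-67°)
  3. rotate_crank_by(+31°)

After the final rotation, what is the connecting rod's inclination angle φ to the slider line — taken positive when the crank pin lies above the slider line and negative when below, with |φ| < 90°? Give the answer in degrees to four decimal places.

-6.7044

set_geometry: r = 30 mm, L = 211 mm, e = 7 mm; θ ← 0°
rotate_crank_by(-67°): θ ← 0° -67° = -67°
rotate_crank_by(+31°): θ ← -67° +31° = -36°
crank pin P = (r cos θ, r sin θ) = (24.270510, -17.633558)
h = r sin θ − e = -17.633558 − 7 = -24.633558
sin φ = h / L = -24.633558 / 211 = -0.11674672
φ = arcsin(-0.11674672) = -6.704383°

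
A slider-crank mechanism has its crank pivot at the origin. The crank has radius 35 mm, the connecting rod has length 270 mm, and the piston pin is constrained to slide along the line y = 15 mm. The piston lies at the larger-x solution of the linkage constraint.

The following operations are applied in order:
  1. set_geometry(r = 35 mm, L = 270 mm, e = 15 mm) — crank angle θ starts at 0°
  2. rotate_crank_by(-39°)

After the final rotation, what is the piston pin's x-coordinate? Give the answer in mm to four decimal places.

set_geometry: r = 35 mm, L = 270 mm, e = 15 mm; θ ← 0°
rotate_crank_by(-39°): θ ← 0° -39° = -39°
crank pin P = (r cos θ, r sin θ) = (27.200109, -22.026214)
h = r sin θ − e = -22.026214 − 15 = -37.026214
x = r cos θ + √(L² − h²) = 27.200109 + √(72900.0 − 1370.9405) = 27.200109 + 267.449172 = 294.649280

294.6493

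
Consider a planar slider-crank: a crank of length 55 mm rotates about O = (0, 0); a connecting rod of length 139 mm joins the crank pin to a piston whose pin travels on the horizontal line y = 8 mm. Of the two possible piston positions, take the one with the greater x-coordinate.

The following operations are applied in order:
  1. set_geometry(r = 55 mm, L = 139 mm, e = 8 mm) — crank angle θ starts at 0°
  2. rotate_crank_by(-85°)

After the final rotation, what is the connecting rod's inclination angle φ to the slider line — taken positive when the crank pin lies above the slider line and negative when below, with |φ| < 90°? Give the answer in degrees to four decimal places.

-26.8548

set_geometry: r = 55 mm, L = 139 mm, e = 8 mm; θ ← 0°
rotate_crank_by(-85°): θ ← 0° -85° = -85°
crank pin P = (r cos θ, r sin θ) = (4.793566, -54.790708)
h = r sin θ − e = -54.790708 − 8 = -62.790708
sin φ = h / L = -62.790708 / 139 = -0.45173172
φ = arcsin(-0.45173172) = -26.854843°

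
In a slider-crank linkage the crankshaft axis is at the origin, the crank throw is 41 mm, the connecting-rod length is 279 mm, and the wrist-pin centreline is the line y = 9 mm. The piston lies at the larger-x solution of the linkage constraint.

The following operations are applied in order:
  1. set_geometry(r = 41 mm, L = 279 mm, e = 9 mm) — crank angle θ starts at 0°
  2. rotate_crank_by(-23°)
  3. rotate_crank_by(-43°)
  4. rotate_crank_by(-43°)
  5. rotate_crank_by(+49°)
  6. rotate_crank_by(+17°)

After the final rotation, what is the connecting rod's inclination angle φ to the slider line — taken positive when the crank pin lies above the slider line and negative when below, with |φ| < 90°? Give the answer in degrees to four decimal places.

-7.6129

set_geometry: r = 41 mm, L = 279 mm, e = 9 mm; θ ← 0°
rotate_crank_by(-23°): θ ← 0° -23° = -23°
rotate_crank_by(-43°): θ ← -23° -43° = -66°
rotate_crank_by(-43°): θ ← -66° -43° = -109°
rotate_crank_by(+49°): θ ← -109° +49° = -60°
rotate_crank_by(+17°): θ ← -60° +17° = -43°
crank pin P = (r cos θ, r sin θ) = (29.985502, -27.961933)
h = r sin θ − e = -27.961933 − 9 = -36.961933
sin φ = h / L = -36.961933 / 279 = -0.13248005
φ = arcsin(-0.13248005) = -7.612928°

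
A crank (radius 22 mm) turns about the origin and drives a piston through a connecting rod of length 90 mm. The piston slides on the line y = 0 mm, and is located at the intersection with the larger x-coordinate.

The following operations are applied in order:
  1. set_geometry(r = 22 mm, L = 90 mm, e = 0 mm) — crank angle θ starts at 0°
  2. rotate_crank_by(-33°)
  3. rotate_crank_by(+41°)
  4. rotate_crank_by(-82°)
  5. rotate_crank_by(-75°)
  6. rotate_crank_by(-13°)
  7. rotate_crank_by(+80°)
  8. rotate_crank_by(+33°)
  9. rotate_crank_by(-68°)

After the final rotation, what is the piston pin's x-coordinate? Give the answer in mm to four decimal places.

set_geometry: r = 22 mm, L = 90 mm, e = 0 mm; θ ← 0°
rotate_crank_by(-33°): θ ← 0° -33° = -33°
rotate_crank_by(+41°): θ ← -33° +41° = 8°
rotate_crank_by(-82°): θ ← 8° -82° = -74°
rotate_crank_by(-75°): θ ← -74° -75° = -149°
rotate_crank_by(-13°): θ ← -149° -13° = -162°
rotate_crank_by(+80°): θ ← -162° +80° = -82°
rotate_crank_by(+33°): θ ← -82° +33° = -49°
rotate_crank_by(-68°): θ ← -49° -68° = -117°
crank pin P = (r cos θ, r sin θ) = (-9.987791, -19.602144)
h = r sin θ − e = -19.602144 − 0 = -19.602144
x = r cos θ + √(L² − h²) = -9.987791 + √(8100.0 − 384.2440) = -9.987791 + 87.839376 = 77.851585

77.8516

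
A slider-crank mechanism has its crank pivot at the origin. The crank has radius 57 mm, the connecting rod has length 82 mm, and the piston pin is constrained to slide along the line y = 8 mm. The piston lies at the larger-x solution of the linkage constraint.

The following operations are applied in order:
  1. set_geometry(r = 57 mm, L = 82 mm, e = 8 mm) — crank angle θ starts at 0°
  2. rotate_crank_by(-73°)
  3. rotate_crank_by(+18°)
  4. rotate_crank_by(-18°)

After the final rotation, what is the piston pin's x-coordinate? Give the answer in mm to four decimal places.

69.7366

set_geometry: r = 57 mm, L = 82 mm, e = 8 mm; θ ← 0°
rotate_crank_by(-73°): θ ← 0° -73° = -73°
rotate_crank_by(+18°): θ ← -73° +18° = -55°
rotate_crank_by(-18°): θ ← -55° -18° = -73°
crank pin P = (r cos θ, r sin θ) = (16.665187, -54.509371)
h = r sin θ − e = -54.509371 − 8 = -62.509371
x = r cos θ + √(L² − h²) = 16.665187 + √(6724.0 − 3907.4215) = 16.665187 + 53.071447 = 69.736635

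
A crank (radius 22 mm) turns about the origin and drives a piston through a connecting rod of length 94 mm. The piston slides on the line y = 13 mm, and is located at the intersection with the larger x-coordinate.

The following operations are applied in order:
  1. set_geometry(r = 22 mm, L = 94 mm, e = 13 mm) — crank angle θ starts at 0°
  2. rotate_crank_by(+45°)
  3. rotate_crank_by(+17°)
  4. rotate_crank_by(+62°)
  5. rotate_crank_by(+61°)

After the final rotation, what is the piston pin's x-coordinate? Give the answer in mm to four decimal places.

70.8925

set_geometry: r = 22 mm, L = 94 mm, e = 13 mm; θ ← 0°
rotate_crank_by(+45°): θ ← 0° +45° = 45°
rotate_crank_by(+17°): θ ← 45° +17° = 62°
rotate_crank_by(+62°): θ ← 62° +62° = 124°
rotate_crank_by(+61°): θ ← 124° +61° = 185°
crank pin P = (r cos θ, r sin θ) = (-21.916283, -1.917426)
h = r sin θ − e = -1.917426 − 13 = -14.917426
x = r cos θ + √(L² − h²) = -21.916283 + √(8836.0 − 222.5296) = -21.916283 + 92.808784 = 70.892501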